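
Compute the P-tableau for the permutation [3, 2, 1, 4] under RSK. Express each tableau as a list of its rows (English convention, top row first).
P = [[1, 4], [2], [3]]

Insert 3: appended to row 1. P = [[3]].
Insert 2: 2 bumps 3 from row 1; 3 starts row 2. P = [[2], [3]].
Insert 1: 1 bumps 2 from row 1; 2 bumps 3 from row 2; 3 starts row 3. P = [[1], [2], [3]].
Insert 4: appended to row 1. P = [[1, 4], [2], [3]].

So P = [[1, 4], [2], [3]].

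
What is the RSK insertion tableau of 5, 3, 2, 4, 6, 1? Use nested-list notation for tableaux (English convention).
P = [[1, 4, 6], [2], [3], [5]]

Insert 5: appended to row 1. P = [[5]].
Insert 3: 3 bumps 5 from row 1; 5 starts row 2. P = [[3], [5]].
Insert 2: 2 bumps 3 from row 1; 3 bumps 5 from row 2; 5 starts row 3. P = [[2], [3], [5]].
Insert 4: appended to row 1. P = [[2, 4], [3], [5]].
Insert 6: appended to row 1. P = [[2, 4, 6], [3], [5]].
Insert 1: 1 bumps 2 from row 1; 2 bumps 3 from row 2; 3 bumps 5 from row 3; 5 starts row 4. P = [[1, 4, 6], [2], [3], [5]].

So P = [[1, 4, 6], [2], [3], [5]].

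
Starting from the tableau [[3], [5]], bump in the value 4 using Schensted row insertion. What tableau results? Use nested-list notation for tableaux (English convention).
[[3, 4], [5]]

4 is larger than every entry of row 1, so it is appended to row 1. The new tableau is [[3, 4], [5]].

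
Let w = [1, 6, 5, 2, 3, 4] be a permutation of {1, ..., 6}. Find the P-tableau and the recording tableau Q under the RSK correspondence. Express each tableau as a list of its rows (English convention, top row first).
Insert each entry of the permutation into P by Schensted row insertion, recording in Q the position of each new cell.

After inserting 1: P = [[1]].
After inserting 6: P = [[1, 6]].
After inserting 5: P = [[1, 5], [6]].
After inserting 2: P = [[1, 2], [5], [6]].
After inserting 3: P = [[1, 2, 3], [5], [6]].
After inserting 4: P = [[1, 2, 3, 4], [5], [6]].

So P = [[1, 2, 3, 4], [5], [6]], Q = [[1, 2, 5, 6], [3], [4]].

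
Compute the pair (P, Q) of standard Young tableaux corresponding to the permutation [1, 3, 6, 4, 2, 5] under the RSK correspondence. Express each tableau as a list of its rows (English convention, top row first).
P = [[1, 2, 4, 5], [3], [6]], Q = [[1, 2, 3, 6], [4], [5]]

Insert each entry of the permutation into P by Schensted row insertion, recording in Q the position of each new cell.

After inserting 1: P = [[1]].
After inserting 3: P = [[1, 3]].
After inserting 6: P = [[1, 3, 6]].
After inserting 4: P = [[1, 3, 4], [6]].
After inserting 2: P = [[1, 2, 4], [3], [6]].
After inserting 5: P = [[1, 2, 4, 5], [3], [6]].

So P = [[1, 2, 4, 5], [3], [6]], Q = [[1, 2, 3, 6], [4], [5]].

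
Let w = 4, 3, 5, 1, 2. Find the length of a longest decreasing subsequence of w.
3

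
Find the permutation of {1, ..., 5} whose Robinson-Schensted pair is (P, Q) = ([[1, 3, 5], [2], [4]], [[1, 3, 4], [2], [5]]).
4 2 3 5 1

Reverse the RSK construction: for i from n down to 1, find the cell of Q containing i, remove the entry at that cell from P, and reverse-bump it up through P; the value ejected from row 1 is w(i).

Step i=5: Q has 5 at row 3, column 1; remove 4 from row 3 of P and reverse-bump: 4 enters row 2 and ejects 2; 2 enters row 1 and ejects 1. So w(5) = 1. P is now [[2, 3, 5], [4]].
Step i=4: Q has 4 at row 1, column 3; remove that cell from P, ejecting 5. So w(4) = 5. P is now [[2, 3], [4]].
Step i=3: Q has 3 at row 1, column 2; remove that cell from P, ejecting 3. So w(3) = 3. P is now [[2], [4]].
Step i=2: Q has 2 at row 2, column 1; remove 4 from row 2 of P and reverse-bump: 4 enters row 1 and ejects 2. So w(2) = 2. P is now [[4]].
Step i=1: Q has 1 at row 1, column 1; remove that cell from P, ejecting 4. So w(1) = 4. P is now [].

So w = 4 2 3 5 1.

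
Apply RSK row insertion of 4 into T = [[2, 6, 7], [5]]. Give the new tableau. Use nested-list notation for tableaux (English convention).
[[2, 4, 7], [5, 6]]

In row 1, 4 replaces 6 (the leftmost entry greater than 4); 6 is bumped to row 2. 6 is appended to row 2. The new tableau is [[2, 4, 7], [5, 6]].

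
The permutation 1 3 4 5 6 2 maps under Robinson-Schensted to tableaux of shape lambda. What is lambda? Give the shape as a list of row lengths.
Row-insert each entry into an empty tableau.

After inserting 1: P = [[1]].
After inserting 3: P = [[1, 3]].
After inserting 4: P = [[1, 3, 4]].
After inserting 5: P = [[1, 3, 4, 5]].
After inserting 6: P = [[1, 3, 4, 5, 6]].
After inserting 2: P = [[1, 2, 4, 5, 6], [3]].

The final insertion tableau P = [[1, 2, 4, 5, 6], [3]] has shape [5, 1].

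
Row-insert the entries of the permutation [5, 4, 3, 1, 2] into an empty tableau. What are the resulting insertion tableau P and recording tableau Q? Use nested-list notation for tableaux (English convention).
P = [[1, 2], [3], [4], [5]], Q = [[1, 5], [2], [3], [4]]

Insert each entry of the permutation into P by Schensted row insertion, recording in Q the position of each new cell.

After inserting 5: P = [[5]].
After inserting 4: P = [[4], [5]].
After inserting 3: P = [[3], [4], [5]].
After inserting 1: P = [[1], [3], [4], [5]].
After inserting 2: P = [[1, 2], [3], [4], [5]].

So P = [[1, 2], [3], [4], [5]], Q = [[1, 5], [2], [3], [4]].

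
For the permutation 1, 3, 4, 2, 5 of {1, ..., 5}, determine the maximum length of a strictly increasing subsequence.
4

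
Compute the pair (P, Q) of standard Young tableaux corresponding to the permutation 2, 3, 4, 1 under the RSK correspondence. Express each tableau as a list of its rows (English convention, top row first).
Insert each entry of the permutation into P by Schensted row insertion, recording in Q the position of each new cell.

After inserting 2: P = [[2]].
After inserting 3: P = [[2, 3]].
After inserting 4: P = [[2, 3, 4]].
After inserting 1: P = [[1, 3, 4], [2]].

So P = [[1, 3, 4], [2]], Q = [[1, 2, 3], [4]].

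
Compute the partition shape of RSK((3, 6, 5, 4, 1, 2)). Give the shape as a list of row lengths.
[2, 2, 1, 1]

Row-insert each entry into an empty tableau.

After inserting 3: P = [[3]].
After inserting 6: P = [[3, 6]].
After inserting 5: P = [[3, 5], [6]].
After inserting 4: P = [[3, 4], [5], [6]].
After inserting 1: P = [[1, 4], [3], [5], [6]].
After inserting 2: P = [[1, 2], [3, 4], [5], [6]].

The final insertion tableau P = [[1, 2], [3, 4], [5], [6]] has shape [2, 2, 1, 1].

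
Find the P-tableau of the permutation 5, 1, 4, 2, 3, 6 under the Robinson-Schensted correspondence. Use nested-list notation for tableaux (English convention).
P = [[1, 2, 3, 6], [4], [5]]

Insert 5: appended to row 1. P = [[5]].
Insert 1: 1 bumps 5 from row 1; 5 starts row 2. P = [[1], [5]].
Insert 4: appended to row 1. P = [[1, 4], [5]].
Insert 2: 2 bumps 4 from row 1; 4 bumps 5 from row 2; 5 starts row 3. P = [[1, 2], [4], [5]].
Insert 3: appended to row 1. P = [[1, 2, 3], [4], [5]].
Insert 6: appended to row 1. P = [[1, 2, 3, 6], [4], [5]].

So P = [[1, 2, 3, 6], [4], [5]].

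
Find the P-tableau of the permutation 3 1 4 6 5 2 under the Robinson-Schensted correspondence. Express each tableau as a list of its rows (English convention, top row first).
Insert 3: appended to row 1. P = [[3]].
Insert 1: 1 bumps 3 from row 1; 3 starts row 2. P = [[1], [3]].
Insert 4: appended to row 1. P = [[1, 4], [3]].
Insert 6: appended to row 1. P = [[1, 4, 6], [3]].
Insert 5: 5 bumps 6 from row 1; 6 appends to row 2. P = [[1, 4, 5], [3, 6]].
Insert 2: 2 bumps 4 from row 1; 4 bumps 6 from row 2; 6 starts row 3. P = [[1, 2, 5], [3, 4], [6]].

So P = [[1, 2, 5], [3, 4], [6]].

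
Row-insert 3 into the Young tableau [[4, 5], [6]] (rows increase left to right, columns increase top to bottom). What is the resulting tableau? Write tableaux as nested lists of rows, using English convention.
In row 1, 3 replaces 4 (the leftmost entry greater than 3); 4 is bumped to row 2. In row 2, 4 replaces 6 (the leftmost entry greater than 4); 6 is bumped to row 3. 6 starts a new row 3. The new tableau is [[3, 5], [4], [6]].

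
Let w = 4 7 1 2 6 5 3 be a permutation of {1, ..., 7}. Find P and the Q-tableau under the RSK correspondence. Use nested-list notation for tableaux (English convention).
P = [[1, 2, 3], [4, 5], [6], [7]], Q = [[1, 2, 5], [3, 4], [6], [7]]

Insert each entry of the permutation into P by Schensted row insertion, recording in Q the position of each new cell.

Insert 4: appended to row 1. P = [[4]], Q = [[1]].
Insert 7: appended to row 1. P = [[4, 7]], Q = [[1, 2]].
Insert 1: 1 bumps 4 from row 1; 4 starts row 2. P = [[1, 7], [4]], Q = [[1, 2], [3]].
Insert 2: 2 bumps 7 from row 1; 7 appends to row 2. P = [[1, 2], [4, 7]], Q = [[1, 2], [3, 4]].
Insert 6: appended to row 1. P = [[1, 2, 6], [4, 7]], Q = [[1, 2, 5], [3, 4]].
Insert 5: 5 bumps 6 from row 1; 6 bumps 7 from row 2; 7 starts row 3. P = [[1, 2, 5], [4, 6], [7]], Q = [[1, 2, 5], [3, 4], [6]].
Insert 3: 3 bumps 5 from row 1; 5 bumps 6 from row 2; 6 bumps 7 from row 3; 7 starts row 4. P = [[1, 2, 3], [4, 5], [6], [7]], Q = [[1, 2, 5], [3, 4], [6], [7]].

So P = [[1, 2, 3], [4, 5], [6], [7]], Q = [[1, 2, 5], [3, 4], [6], [7]].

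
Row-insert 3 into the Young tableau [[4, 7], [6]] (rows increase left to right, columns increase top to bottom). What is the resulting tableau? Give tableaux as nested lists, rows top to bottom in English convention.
[[3, 7], [4], [6]]

In row 1, 3 replaces 4 (the leftmost entry greater than 3); 4 is bumped to row 2. In row 2, 4 replaces 6 (the leftmost entry greater than 4); 6 is bumped to row 3. 6 starts a new row 3. The new tableau is [[3, 7], [4], [6]].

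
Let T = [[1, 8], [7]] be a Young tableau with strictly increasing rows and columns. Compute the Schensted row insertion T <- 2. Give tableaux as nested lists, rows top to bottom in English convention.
In row 1, 2 replaces 8 (the leftmost entry greater than 2); 8 is bumped to row 2. 8 is appended to row 2. The new tableau is [[1, 2], [7, 8]].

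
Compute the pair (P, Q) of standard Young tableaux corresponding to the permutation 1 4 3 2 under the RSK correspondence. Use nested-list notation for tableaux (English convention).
Insert each entry of the permutation into P by Schensted row insertion, recording in Q the position of each new cell.

Insert 1: appended to row 1. P = [[1]].
Insert 4: appended to row 1. P = [[1, 4]].
Insert 3: 3 bumps 4 from row 1; 4 starts row 2. P = [[1, 3], [4]].
Insert 2: 2 bumps 3 from row 1; 3 bumps 4 from row 2; 4 starts row 3. P = [[1, 2], [3], [4]].

So P = [[1, 2], [3], [4]], Q = [[1, 2], [3], [4]].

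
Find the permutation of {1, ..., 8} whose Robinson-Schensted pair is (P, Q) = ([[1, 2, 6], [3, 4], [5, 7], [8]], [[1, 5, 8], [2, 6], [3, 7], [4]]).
Reverse the RSK construction: for i from n down to 1, find the cell of Q containing i, remove the entry at that cell from P, and reverse-bump it up through P; the value ejected from row 1 is w(i).

Step i=8: Q has 8 at row 1, column 3; remove that cell from P, ejecting 6. So w(8) = 6. P is now [[1, 2], [3, 4], [5, 7], [8]].
Step i=7: Q has 7 at row 3, column 2; remove 7 from row 3 of P and reverse-bump: 7 enters row 2 and ejects 4; 4 enters row 1 and ejects 2. So w(7) = 2. P is now [[1, 4], [3, 7], [5], [8]].
Step i=6: Q has 6 at row 2, column 2; remove 7 from row 2 of P and reverse-bump: 7 enters row 1 and ejects 4. So w(6) = 4. P is now [[1, 7], [3], [5], [8]].
Step i=5: Q has 5 at row 1, column 2; remove that cell from P, ejecting 7. So w(5) = 7. P is now [[1], [3], [5], [8]].
Step i=4: Q has 4 at row 4, column 1; remove 8 from row 4 of P and reverse-bump: 8 enters row 3 and ejects 5; 5 enters row 2 and ejects 3; 3 enters row 1 and ejects 1. So w(4) = 1. P is now [[3], [5], [8]].
Step i=3: Q has 3 at row 3, column 1; remove 8 from row 3 of P and reverse-bump: 8 enters row 2 and ejects 5; 5 enters row 1 and ejects 3. So w(3) = 3. P is now [[5], [8]].
Step i=2: Q has 2 at row 2, column 1; remove 8 from row 2 of P and reverse-bump: 8 enters row 1 and ejects 5. So w(2) = 5. P is now [[8]].
Step i=1: Q has 1 at row 1, column 1; remove that cell from P, ejecting 8. So w(1) = 8. P is now [].

So w = 8 5 3 1 7 4 2 6.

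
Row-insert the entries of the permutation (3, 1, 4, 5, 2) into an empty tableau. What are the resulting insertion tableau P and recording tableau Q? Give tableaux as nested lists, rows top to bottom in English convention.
P = [[1, 2, 5], [3, 4]], Q = [[1, 3, 4], [2, 5]]

Insert each entry of the permutation into P by Schensted row insertion, recording in Q the position of each new cell.

Insert 3: appended to row 1. P = [[3]].
Insert 1: 1 bumps 3 from row 1; 3 starts row 2. P = [[1], [3]].
Insert 4: appended to row 1. P = [[1, 4], [3]].
Insert 5: appended to row 1. P = [[1, 4, 5], [3]].
Insert 2: 2 bumps 4 from row 1; 4 appends to row 2. P = [[1, 2, 5], [3, 4]].

So P = [[1, 2, 5], [3, 4]], Q = [[1, 3, 4], [2, 5]].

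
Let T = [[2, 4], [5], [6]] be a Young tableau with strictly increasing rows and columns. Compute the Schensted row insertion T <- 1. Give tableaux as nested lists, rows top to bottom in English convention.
[[1, 4], [2], [5], [6]]

In row 1, 1 replaces 2 (the leftmost entry greater than 1); 2 is bumped to row 2. In row 2, 2 replaces 5 (the leftmost entry greater than 2); 5 is bumped to row 3. In row 3, 5 replaces 6 (the leftmost entry greater than 5); 6 is bumped to row 4. 6 starts a new row 4. The new tableau is [[1, 4], [2], [5], [6]].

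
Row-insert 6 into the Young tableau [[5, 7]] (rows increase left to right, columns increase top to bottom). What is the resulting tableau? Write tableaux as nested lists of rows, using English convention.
In row 1, 6 replaces 7 (the leftmost entry greater than 6); 7 is bumped to row 2. 7 starts a new row 2. The new tableau is [[5, 6], [7]].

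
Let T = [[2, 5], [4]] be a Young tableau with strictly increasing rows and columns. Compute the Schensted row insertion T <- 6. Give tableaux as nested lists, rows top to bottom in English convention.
6 is larger than every entry of row 1, so it is appended to row 1. The new tableau is [[2, 5, 6], [4]].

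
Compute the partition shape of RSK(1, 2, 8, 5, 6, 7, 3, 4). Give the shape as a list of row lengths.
RSK row insertion gives P = [[1, 2, 3, 4, 7], [5, 6], [8]], which has shape [5, 2, 1].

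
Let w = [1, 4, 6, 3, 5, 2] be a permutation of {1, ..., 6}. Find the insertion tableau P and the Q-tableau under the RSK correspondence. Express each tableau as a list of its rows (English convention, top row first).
Insert each entry of the permutation into P by Schensted row insertion, recording in Q the position of each new cell.

Insert 1: appended to row 1. P = [[1]].
Insert 4: appended to row 1. P = [[1, 4]].
Insert 6: appended to row 1. P = [[1, 4, 6]].
Insert 3: 3 bumps 4 from row 1; 4 starts row 2. P = [[1, 3, 6], [4]].
Insert 5: 5 bumps 6 from row 1; 6 appends to row 2. P = [[1, 3, 5], [4, 6]].
Insert 2: 2 bumps 3 from row 1; 3 bumps 4 from row 2; 4 starts row 3. P = [[1, 2, 5], [3, 6], [4]].

So P = [[1, 2, 5], [3, 6], [4]], Q = [[1, 2, 3], [4, 5], [6]].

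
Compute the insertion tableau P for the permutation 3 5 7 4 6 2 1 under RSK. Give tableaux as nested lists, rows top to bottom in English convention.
P = [[1, 4, 6], [2, 7], [3], [5]]

Insert 3: appended to row 1. P = [[3]].
Insert 5: appended to row 1. P = [[3, 5]].
Insert 7: appended to row 1. P = [[3, 5, 7]].
Insert 4: 4 bumps 5 from row 1; 5 starts row 2. P = [[3, 4, 7], [5]].
Insert 6: 6 bumps 7 from row 1; 7 appends to row 2. P = [[3, 4, 6], [5, 7]].
Insert 2: 2 bumps 3 from row 1; 3 bumps 5 from row 2; 5 starts row 3. P = [[2, 4, 6], [3, 7], [5]].
Insert 1: 1 bumps 2 from row 1; 2 bumps 3 from row 2; 3 bumps 5 from row 3; 5 starts row 4. P = [[1, 4, 6], [2, 7], [3], [5]].

So P = [[1, 4, 6], [2, 7], [3], [5]].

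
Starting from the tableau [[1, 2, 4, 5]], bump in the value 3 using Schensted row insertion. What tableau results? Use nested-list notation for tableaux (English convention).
[[1, 2, 3, 5], [4]]

In row 1, 3 replaces 4 (the leftmost entry greater than 3); 4 is bumped to row 2. 4 starts a new row 2. The new tableau is [[1, 2, 3, 5], [4]].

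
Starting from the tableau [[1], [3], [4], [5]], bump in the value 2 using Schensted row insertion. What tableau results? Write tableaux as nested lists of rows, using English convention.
[[1, 2], [3], [4], [5]]

2 is larger than every entry of row 1, so it is appended to row 1. The new tableau is [[1, 2], [3], [4], [5]].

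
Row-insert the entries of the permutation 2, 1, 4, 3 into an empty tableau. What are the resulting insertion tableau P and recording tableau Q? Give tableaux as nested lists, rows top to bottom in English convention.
P = [[1, 3], [2, 4]], Q = [[1, 3], [2, 4]]

Insert each entry of the permutation into P by Schensted row insertion, recording in Q the position of each new cell.

Insert 2: appended to row 1. P = [[2]].
Insert 1: 1 bumps 2 from row 1; 2 starts row 2. P = [[1], [2]].
Insert 4: appended to row 1. P = [[1, 4], [2]].
Insert 3: 3 bumps 4 from row 1; 4 appends to row 2. P = [[1, 3], [2, 4]].

So P = [[1, 3], [2, 4]], Q = [[1, 3], [2, 4]].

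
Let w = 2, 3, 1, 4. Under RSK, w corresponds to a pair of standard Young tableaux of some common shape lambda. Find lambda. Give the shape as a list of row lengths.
[3, 1]

Row-insert each entry into an empty tableau.

After inserting 2: P = [[2]].
After inserting 3: P = [[2, 3]].
After inserting 1: P = [[1, 3], [2]].
After inserting 4: P = [[1, 3, 4], [2]].

The final insertion tableau P = [[1, 3, 4], [2]] has shape [3, 1].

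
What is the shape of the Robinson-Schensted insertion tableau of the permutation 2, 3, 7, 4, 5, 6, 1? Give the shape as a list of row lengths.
Row-insert each entry into an empty tableau.

After inserting 2: P = [[2]].
After inserting 3: P = [[2, 3]].
After inserting 7: P = [[2, 3, 7]].
After inserting 4: P = [[2, 3, 4], [7]].
After inserting 5: P = [[2, 3, 4, 5], [7]].
After inserting 6: P = [[2, 3, 4, 5, 6], [7]].
After inserting 1: P = [[1, 3, 4, 5, 6], [2], [7]].

The final insertion tableau P = [[1, 3, 4, 5, 6], [2], [7]] has shape [5, 1, 1].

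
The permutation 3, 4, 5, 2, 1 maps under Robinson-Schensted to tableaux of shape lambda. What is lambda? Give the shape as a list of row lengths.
[3, 1, 1]

Row-insert each entry into an empty tableau.

After inserting 3: P = [[3]].
After inserting 4: P = [[3, 4]].
After inserting 5: P = [[3, 4, 5]].
After inserting 2: P = [[2, 4, 5], [3]].
After inserting 1: P = [[1, 4, 5], [2], [3]].

The final insertion tableau P = [[1, 4, 5], [2], [3]] has shape [3, 1, 1].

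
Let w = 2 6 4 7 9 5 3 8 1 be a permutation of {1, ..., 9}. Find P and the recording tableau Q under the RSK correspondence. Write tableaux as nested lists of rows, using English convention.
Insert each entry of the permutation into P by Schensted row insertion, recording in Q the position of each new cell.

Insert 2: appended to row 1. P = [[2]], Q = [[1]].
Insert 6: appended to row 1. P = [[2, 6]], Q = [[1, 2]].
Insert 4: 4 bumps 6 from row 1; 6 starts row 2. P = [[2, 4], [6]], Q = [[1, 2], [3]].
Insert 7: appended to row 1. P = [[2, 4, 7], [6]], Q = [[1, 2, 4], [3]].
Insert 9: appended to row 1. P = [[2, 4, 7, 9], [6]], Q = [[1, 2, 4, 5], [3]].
Insert 5: 5 bumps 7 from row 1; 7 appends to row 2. P = [[2, 4, 5, 9], [6, 7]], Q = [[1, 2, 4, 5], [3, 6]].
Insert 3: 3 bumps 4 from row 1; 4 bumps 6 from row 2; 6 starts row 3. P = [[2, 3, 5, 9], [4, 7], [6]], Q = [[1, 2, 4, 5], [3, 6], [7]].
Insert 8: 8 bumps 9 from row 1; 9 appends to row 2. P = [[2, 3, 5, 8], [4, 7, 9], [6]], Q = [[1, 2, 4, 5], [3, 6, 8], [7]].
Insert 1: 1 bumps 2 from row 1; 2 bumps 4 from row 2; 4 bumps 6 from row 3; 6 starts row 4. P = [[1, 3, 5, 8], [2, 7, 9], [4], [6]], Q = [[1, 2, 4, 5], [3, 6, 8], [7], [9]].

So P = [[1, 3, 5, 8], [2, 7, 9], [4], [6]], Q = [[1, 2, 4, 5], [3, 6, 8], [7], [9]].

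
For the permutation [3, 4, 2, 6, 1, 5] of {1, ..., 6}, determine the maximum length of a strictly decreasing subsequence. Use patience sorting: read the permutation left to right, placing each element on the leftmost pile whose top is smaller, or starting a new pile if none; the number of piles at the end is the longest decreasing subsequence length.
3: new pile. tops = [3]
4: onto pile 1 (replacing 3). tops = [4]
2: new pile. tops = [4, 2]
6: onto pile 1 (replacing 4). tops = [6, 2]
1: new pile. tops = [6, 2, 1]
5: onto pile 2 (replacing 2). tops = [6, 5, 1]

3 piles, so the longest decreasing subsequence has length 3.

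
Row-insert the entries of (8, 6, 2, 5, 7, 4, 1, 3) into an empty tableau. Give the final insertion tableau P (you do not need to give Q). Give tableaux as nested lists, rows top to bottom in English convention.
P = [[1, 3, 7], [2, 4], [5], [6], [8]]

Insert 8: appended to row 1. P = [[8]].
Insert 6: 6 bumps 8 from row 1; 8 starts row 2. P = [[6], [8]].
Insert 2: 2 bumps 6 from row 1; 6 bumps 8 from row 2; 8 starts row 3. P = [[2], [6], [8]].
Insert 5: appended to row 1. P = [[2, 5], [6], [8]].
Insert 7: appended to row 1. P = [[2, 5, 7], [6], [8]].
Insert 4: 4 bumps 5 from row 1; 5 bumps 6 from row 2; 6 bumps 8 from row 3; 8 starts row 4. P = [[2, 4, 7], [5], [6], [8]].
Insert 1: 1 bumps 2 from row 1; 2 bumps 5 from row 2; 5 bumps 6 from row 3; 6 bumps 8 from row 4; 8 starts row 5. P = [[1, 4, 7], [2], [5], [6], [8]].
Insert 3: 3 bumps 4 from row 1; 4 appends to row 2. P = [[1, 3, 7], [2, 4], [5], [6], [8]].

So P = [[1, 3, 7], [2, 4], [5], [6], [8]].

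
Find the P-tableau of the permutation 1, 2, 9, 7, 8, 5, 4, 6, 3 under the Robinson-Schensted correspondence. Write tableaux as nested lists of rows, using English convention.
Insert 1: appended to row 1. P = [[1]].
Insert 2: appended to row 1. P = [[1, 2]].
Insert 9: appended to row 1. P = [[1, 2, 9]].
Insert 7: 7 bumps 9 from row 1; 9 starts row 2. P = [[1, 2, 7], [9]].
Insert 8: appended to row 1. P = [[1, 2, 7, 8], [9]].
Insert 5: 5 bumps 7 from row 1; 7 bumps 9 from row 2; 9 starts row 3. P = [[1, 2, 5, 8], [7], [9]].
Insert 4: 4 bumps 5 from row 1; 5 bumps 7 from row 2; 7 bumps 9 from row 3; 9 starts row 4. P = [[1, 2, 4, 8], [5], [7], [9]].
Insert 6: 6 bumps 8 from row 1; 8 appends to row 2. P = [[1, 2, 4, 6], [5, 8], [7], [9]].
Insert 3: 3 bumps 4 from row 1; 4 bumps 5 from row 2; 5 bumps 7 from row 3; 7 bumps 9 from row 4; 9 starts row 5. P = [[1, 2, 3, 6], [4, 8], [5], [7], [9]].

So P = [[1, 2, 3, 6], [4, 8], [5], [7], [9]].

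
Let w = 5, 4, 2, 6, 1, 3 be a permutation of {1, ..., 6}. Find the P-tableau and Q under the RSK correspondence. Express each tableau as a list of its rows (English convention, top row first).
P = [[1, 3], [2, 6], [4], [5]], Q = [[1, 4], [2, 6], [3], [5]]

Insert each entry of the permutation into P by Schensted row insertion, recording in Q the position of each new cell.

After inserting 5: P = [[5]].
After inserting 4: P = [[4], [5]].
After inserting 2: P = [[2], [4], [5]].
After inserting 6: P = [[2, 6], [4], [5]].
After inserting 1: P = [[1, 6], [2], [4], [5]].
After inserting 3: P = [[1, 3], [2, 6], [4], [5]].

So P = [[1, 3], [2, 6], [4], [5]], Q = [[1, 4], [2, 6], [3], [5]].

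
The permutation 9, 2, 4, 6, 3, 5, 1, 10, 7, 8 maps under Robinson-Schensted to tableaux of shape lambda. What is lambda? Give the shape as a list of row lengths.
[5, 3, 1, 1]

Row-insert each entry into an empty tableau.

After inserting 9: P = [[9]].
After inserting 2: P = [[2], [9]].
After inserting 4: P = [[2, 4], [9]].
After inserting 6: P = [[2, 4, 6], [9]].
After inserting 3: P = [[2, 3, 6], [4], [9]].
After inserting 5: P = [[2, 3, 5], [4, 6], [9]].
After inserting 1: P = [[1, 3, 5], [2, 6], [4], [9]].
After inserting 10: P = [[1, 3, 5, 10], [2, 6], [4], [9]].
After inserting 7: P = [[1, 3, 5, 7], [2, 6, 10], [4], [9]].
After inserting 8: P = [[1, 3, 5, 7, 8], [2, 6, 10], [4], [9]].

The final insertion tableau P = [[1, 3, 5, 7, 8], [2, 6, 10], [4], [9]] has shape [5, 3, 1, 1].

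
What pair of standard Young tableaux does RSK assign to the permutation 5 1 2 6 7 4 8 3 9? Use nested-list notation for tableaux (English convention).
Insert each entry of the permutation into P by Schensted row insertion, recording in Q the position of each new cell.

After inserting 5: P = [[5]].
After inserting 1: P = [[1], [5]].
After inserting 2: P = [[1, 2], [5]].
After inserting 6: P = [[1, 2, 6], [5]].
After inserting 7: P = [[1, 2, 6, 7], [5]].
After inserting 4: P = [[1, 2, 4, 7], [5, 6]].
After inserting 8: P = [[1, 2, 4, 7, 8], [5, 6]].
After inserting 3: P = [[1, 2, 3, 7, 8], [4, 6], [5]].
After inserting 9: P = [[1, 2, 3, 7, 8, 9], [4, 6], [5]].

So P = [[1, 2, 3, 7, 8, 9], [4, 6], [5]], Q = [[1, 3, 4, 5, 7, 9], [2, 6], [8]].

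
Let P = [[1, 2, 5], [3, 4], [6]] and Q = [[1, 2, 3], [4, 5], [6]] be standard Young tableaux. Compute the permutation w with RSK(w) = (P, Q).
Reverse the RSK construction: for i from n down to 1, find the cell of Q containing i, remove the entry at that cell from P, and reverse-bump it up through P; the value ejected from row 1 is w(i).

Step i=6: Q has 6 at row 3, column 1; remove 6 from row 3 of P and reverse-bump: 6 enters row 2 and ejects 4; 4 enters row 1 and ejects 2. So w(6) = 2. P is now [[1, 4, 5], [3, 6]].
Step i=5: Q has 5 at row 2, column 2; remove 6 from row 2 of P and reverse-bump: 6 enters row 1 and ejects 5. So w(5) = 5. P is now [[1, 4, 6], [3]].
Step i=4: Q has 4 at row 2, column 1; remove 3 from row 2 of P and reverse-bump: 3 enters row 1 and ejects 1. So w(4) = 1. P is now [[3, 4, 6]].
Step i=3: Q has 3 at row 1, column 3; remove that cell from P, ejecting 6. So w(3) = 6. P is now [[3, 4]].
Step i=2: Q has 2 at row 1, column 2; remove that cell from P, ejecting 4. So w(2) = 4. P is now [[3]].
Step i=1: Q has 1 at row 1, column 1; remove that cell from P, ejecting 3. So w(1) = 3. P is now [].

So w = 3 4 6 1 5 2.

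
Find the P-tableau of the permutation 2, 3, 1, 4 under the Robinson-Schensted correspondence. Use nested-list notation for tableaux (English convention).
P = [[1, 3, 4], [2]]

After inserting 2: P = [[2]].
After inserting 3: P = [[2, 3]].
After inserting 1: P = [[1, 3], [2]].
After inserting 4: P = [[1, 3, 4], [2]].

So P = [[1, 3, 4], [2]].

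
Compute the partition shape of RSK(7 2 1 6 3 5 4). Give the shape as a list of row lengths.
RSK row insertion gives P = [[1, 3, 4], [2, 5], [6], [7]], which has shape [3, 2, 1, 1].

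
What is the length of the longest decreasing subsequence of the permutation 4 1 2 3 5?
2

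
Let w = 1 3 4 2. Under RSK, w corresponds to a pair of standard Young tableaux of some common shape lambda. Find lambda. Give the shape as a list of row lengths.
Row-insert each entry into an empty tableau.

After inserting 1: P = [[1]].
After inserting 3: P = [[1, 3]].
After inserting 4: P = [[1, 3, 4]].
After inserting 2: P = [[1, 2, 4], [3]].

The final insertion tableau P = [[1, 2, 4], [3]] has shape [3, 1].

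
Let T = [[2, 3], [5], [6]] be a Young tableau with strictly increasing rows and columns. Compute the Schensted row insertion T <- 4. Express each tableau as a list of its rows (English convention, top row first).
[[2, 3, 4], [5], [6]]

4 is larger than every entry of row 1, so it is appended to row 1. The new tableau is [[2, 3, 4], [5], [6]].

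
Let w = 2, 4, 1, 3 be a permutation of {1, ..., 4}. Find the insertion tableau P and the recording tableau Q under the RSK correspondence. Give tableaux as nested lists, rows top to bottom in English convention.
Insert each entry of the permutation into P by Schensted row insertion, recording in Q the position of each new cell.

Insert 2: appended to row 1. P = [[2]].
Insert 4: appended to row 1. P = [[2, 4]].
Insert 1: 1 bumps 2 from row 1; 2 starts row 2. P = [[1, 4], [2]].
Insert 3: 3 bumps 4 from row 1; 4 appends to row 2. P = [[1, 3], [2, 4]].

So P = [[1, 3], [2, 4]], Q = [[1, 2], [3, 4]].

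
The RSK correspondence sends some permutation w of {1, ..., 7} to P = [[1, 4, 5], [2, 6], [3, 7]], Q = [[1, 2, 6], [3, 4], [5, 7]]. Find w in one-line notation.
Reverse the RSK construction: for i from n down to 1, find the cell of Q containing i, remove the entry at that cell from P, and reverse-bump it up through P; the value ejected from row 1 is w(i).

Step i=7: Q has 7 at row 3, column 2; remove 7 from row 3 of P and reverse-bump: 7 enters row 2 and ejects 6; 6 enters row 1 and ejects 5. So w(7) = 5. P is now [[1, 4, 6], [2, 7], [3]].
Step i=6: Q has 6 at row 1, column 3; remove that cell from P, ejecting 6. So w(6) = 6. P is now [[1, 4], [2, 7], [3]].
Step i=5: Q has 5 at row 3, column 1; remove 3 from row 3 of P and reverse-bump: 3 enters row 2 and ejects 2; 2 enters row 1 and ejects 1. So w(5) = 1. P is now [[2, 4], [3, 7]].
Step i=4: Q has 4 at row 2, column 2; remove 7 from row 2 of P and reverse-bump: 7 enters row 1 and ejects 4. So w(4) = 4. P is now [[2, 7], [3]].
Step i=3: Q has 3 at row 2, column 1; remove 3 from row 2 of P and reverse-bump: 3 enters row 1 and ejects 2. So w(3) = 2. P is now [[3, 7]].
Step i=2: Q has 2 at row 1, column 2; remove that cell from P, ejecting 7. So w(2) = 7. P is now [[3]].
Step i=1: Q has 1 at row 1, column 1; remove that cell from P, ejecting 3. So w(1) = 3. P is now [].

So w = 3 7 2 4 1 6 5.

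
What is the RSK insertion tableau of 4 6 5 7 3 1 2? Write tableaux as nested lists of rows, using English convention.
P = [[1, 2, 7], [3, 5], [4], [6]]

Insert 4: appended to row 1. P = [[4]].
Insert 6: appended to row 1. P = [[4, 6]].
Insert 5: 5 bumps 6 from row 1; 6 starts row 2. P = [[4, 5], [6]].
Insert 7: appended to row 1. P = [[4, 5, 7], [6]].
Insert 3: 3 bumps 4 from row 1; 4 bumps 6 from row 2; 6 starts row 3. P = [[3, 5, 7], [4], [6]].
Insert 1: 1 bumps 3 from row 1; 3 bumps 4 from row 2; 4 bumps 6 from row 3; 6 starts row 4. P = [[1, 5, 7], [3], [4], [6]].
Insert 2: 2 bumps 5 from row 1; 5 appends to row 2. P = [[1, 2, 7], [3, 5], [4], [6]].

So P = [[1, 2, 7], [3, 5], [4], [6]].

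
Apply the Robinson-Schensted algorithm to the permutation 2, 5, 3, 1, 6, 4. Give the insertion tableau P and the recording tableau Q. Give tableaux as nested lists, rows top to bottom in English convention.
Insert each entry of the permutation into P by Schensted row insertion, recording in Q the position of each new cell.

After inserting 2: P = [[2]].
After inserting 5: P = [[2, 5]].
After inserting 3: P = [[2, 3], [5]].
After inserting 1: P = [[1, 3], [2], [5]].
After inserting 6: P = [[1, 3, 6], [2], [5]].
After inserting 4: P = [[1, 3, 4], [2, 6], [5]].

So P = [[1, 3, 4], [2, 6], [5]], Q = [[1, 2, 5], [3, 6], [4]].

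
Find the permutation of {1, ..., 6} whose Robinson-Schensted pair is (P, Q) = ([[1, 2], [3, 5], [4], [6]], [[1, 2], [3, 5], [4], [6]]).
Reverse the RSK construction: for i from n down to 1, find the cell of Q containing i, remove the entry at that cell from P, and reverse-bump it up through P; the value ejected from row 1 is w(i).

Step i=6: Q has 6 at row 4, column 1; remove 6 from row 4 of P and reverse-bump: 6 enters row 3 and ejects 4; 4 enters row 2 and ejects 3; 3 enters row 1 and ejects 2. So w(6) = 2. P is now [[1, 3], [4, 5], [6]].
Step i=5: Q has 5 at row 2, column 2; remove 5 from row 2 of P and reverse-bump: 5 enters row 1 and ejects 3. So w(5) = 3. P is now [[1, 5], [4], [6]].
Step i=4: Q has 4 at row 3, column 1; remove 6 from row 3 of P and reverse-bump: 6 enters row 2 and ejects 4; 4 enters row 1 and ejects 1. So w(4) = 1. P is now [[4, 5], [6]].
Step i=3: Q has 3 at row 2, column 1; remove 6 from row 2 of P and reverse-bump: 6 enters row 1 and ejects 5. So w(3) = 5. P is now [[4, 6]].
Step i=2: Q has 2 at row 1, column 2; remove that cell from P, ejecting 6. So w(2) = 6. P is now [[4]].
Step i=1: Q has 1 at row 1, column 1; remove that cell from P, ejecting 4. So w(1) = 4. P is now [].

So w = 4 6 5 1 3 2.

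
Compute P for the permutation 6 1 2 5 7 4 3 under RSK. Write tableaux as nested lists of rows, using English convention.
P = [[1, 2, 3, 7], [4], [5], [6]]

Insert 6: appended to row 1. P = [[6]].
Insert 1: 1 bumps 6 from row 1; 6 starts row 2. P = [[1], [6]].
Insert 2: appended to row 1. P = [[1, 2], [6]].
Insert 5: appended to row 1. P = [[1, 2, 5], [6]].
Insert 7: appended to row 1. P = [[1, 2, 5, 7], [6]].
Insert 4: 4 bumps 5 from row 1; 5 bumps 6 from row 2; 6 starts row 3. P = [[1, 2, 4, 7], [5], [6]].
Insert 3: 3 bumps 4 from row 1; 4 bumps 5 from row 2; 5 bumps 6 from row 3; 6 starts row 4. P = [[1, 2, 3, 7], [4], [5], [6]].

So P = [[1, 2, 3, 7], [4], [5], [6]].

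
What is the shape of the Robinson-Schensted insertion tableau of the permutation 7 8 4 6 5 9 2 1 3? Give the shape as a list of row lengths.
[3, 2, 2, 1, 1]

Row-insert each entry into an empty tableau.

After inserting 7: P = [[7]].
After inserting 8: P = [[7, 8]].
After inserting 4: P = [[4, 8], [7]].
After inserting 6: P = [[4, 6], [7, 8]].
After inserting 5: P = [[4, 5], [6, 8], [7]].
After inserting 9: P = [[4, 5, 9], [6, 8], [7]].
After inserting 2: P = [[2, 5, 9], [4, 8], [6], [7]].
After inserting 1: P = [[1, 5, 9], [2, 8], [4], [6], [7]].
After inserting 3: P = [[1, 3, 9], [2, 5], [4, 8], [6], [7]].

The final insertion tableau P = [[1, 3, 9], [2, 5], [4, 8], [6], [7]] has shape [3, 2, 2, 1, 1].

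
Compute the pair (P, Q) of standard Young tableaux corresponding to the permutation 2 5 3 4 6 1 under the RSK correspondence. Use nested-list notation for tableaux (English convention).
P = [[1, 3, 4, 6], [2], [5]], Q = [[1, 2, 4, 5], [3], [6]]

Insert each entry of the permutation into P by Schensted row insertion, recording in Q the position of each new cell.

Insert 2: appended to row 1. P = [[2]].
Insert 5: appended to row 1. P = [[2, 5]].
Insert 3: 3 bumps 5 from row 1; 5 starts row 2. P = [[2, 3], [5]].
Insert 4: appended to row 1. P = [[2, 3, 4], [5]].
Insert 6: appended to row 1. P = [[2, 3, 4, 6], [5]].
Insert 1: 1 bumps 2 from row 1; 2 bumps 5 from row 2; 5 starts row 3. P = [[1, 3, 4, 6], [2], [5]].

So P = [[1, 3, 4, 6], [2], [5]], Q = [[1, 2, 4, 5], [3], [6]].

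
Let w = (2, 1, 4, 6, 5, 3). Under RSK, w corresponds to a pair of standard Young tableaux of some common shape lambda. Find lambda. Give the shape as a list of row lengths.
[3, 2, 1]

Row-insert each entry into an empty tableau.

After inserting 2: P = [[2]].
After inserting 1: P = [[1], [2]].
After inserting 4: P = [[1, 4], [2]].
After inserting 6: P = [[1, 4, 6], [2]].
After inserting 5: P = [[1, 4, 5], [2, 6]].
After inserting 3: P = [[1, 3, 5], [2, 4], [6]].

The final insertion tableau P = [[1, 3, 5], [2, 4], [6]] has shape [3, 2, 1].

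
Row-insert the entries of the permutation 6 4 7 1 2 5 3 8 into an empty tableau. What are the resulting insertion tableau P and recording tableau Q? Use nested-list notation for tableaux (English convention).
P = [[1, 2, 3, 8], [4, 5], [6, 7]], Q = [[1, 3, 6, 8], [2, 5], [4, 7]]

Insert each entry of the permutation into P by Schensted row insertion, recording in Q the position of each new cell.

Insert 6: appended to row 1. P = [[6]].
Insert 4: 4 bumps 6 from row 1; 6 starts row 2. P = [[4], [6]].
Insert 7: appended to row 1. P = [[4, 7], [6]].
Insert 1: 1 bumps 4 from row 1; 4 bumps 6 from row 2; 6 starts row 3. P = [[1, 7], [4], [6]].
Insert 2: 2 bumps 7 from row 1; 7 appends to row 2. P = [[1, 2], [4, 7], [6]].
Insert 5: appended to row 1. P = [[1, 2, 5], [4, 7], [6]].
Insert 3: 3 bumps 5 from row 1; 5 bumps 7 from row 2; 7 appends to row 3. P = [[1, 2, 3], [4, 5], [6, 7]].
Insert 8: appended to row 1. P = [[1, 2, 3, 8], [4, 5], [6, 7]].

So P = [[1, 2, 3, 8], [4, 5], [6, 7]], Q = [[1, 3, 6, 8], [2, 5], [4, 7]].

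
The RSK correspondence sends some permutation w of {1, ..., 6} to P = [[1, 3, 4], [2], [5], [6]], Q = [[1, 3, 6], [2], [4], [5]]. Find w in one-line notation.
6 2 5 3 1 4

Reverse the RSK construction: for i from n down to 1, find the cell of Q containing i, remove the entry at that cell from P, and reverse-bump it up through P; the value ejected from row 1 is w(i).

Step i=6: Q has 6 at row 1, column 3; remove that cell from P, ejecting 4. So w(6) = 4. P is now [[1, 3], [2], [5], [6]].
Step i=5: Q has 5 at row 4, column 1; remove 6 from row 4 of P and reverse-bump: 6 enters row 3 and ejects 5; 5 enters row 2 and ejects 2; 2 enters row 1 and ejects 1. So w(5) = 1. P is now [[2, 3], [5], [6]].
Step i=4: Q has 4 at row 3, column 1; remove 6 from row 3 of P and reverse-bump: 6 enters row 2 and ejects 5; 5 enters row 1 and ejects 3. So w(4) = 3. P is now [[2, 5], [6]].
Step i=3: Q has 3 at row 1, column 2; remove that cell from P, ejecting 5. So w(3) = 5. P is now [[2], [6]].
Step i=2: Q has 2 at row 2, column 1; remove 6 from row 2 of P and reverse-bump: 6 enters row 1 and ejects 2. So w(2) = 2. P is now [[6]].
Step i=1: Q has 1 at row 1, column 1; remove that cell from P, ejecting 6. So w(1) = 6. P is now [].

So w = 6 2 5 3 1 4.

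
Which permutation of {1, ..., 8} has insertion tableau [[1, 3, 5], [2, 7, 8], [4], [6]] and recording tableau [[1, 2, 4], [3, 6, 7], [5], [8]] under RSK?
6 7 4 8 2 3 5 1

Reverse RSK: for i = n, n-1, ..., 1, locate i in Q, remove the corresponding corner cell from P, and reverse-bump its entry up through P; the value ejected from row 1 is w(i).

So w = 6 7 4 8 2 3 5 1.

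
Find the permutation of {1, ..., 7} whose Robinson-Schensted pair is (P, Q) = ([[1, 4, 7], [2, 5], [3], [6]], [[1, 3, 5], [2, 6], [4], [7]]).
Reverse the RSK construction: for i from n down to 1, find the cell of Q containing i, remove the entry at that cell from P, and reverse-bump it up through P; the value ejected from row 1 is w(i).

Step i=7: Q has 7 at row 4, column 1; remove 6 from row 4 of P and reverse-bump: 6 enters row 3 and ejects 3; 3 enters row 2 and ejects 2; 2 enters row 1 and ejects 1. So w(7) = 1. P is now [[2, 4, 7], [3, 5], [6]].
Step i=6: Q has 6 at row 2, column 2; remove 5 from row 2 of P and reverse-bump: 5 enters row 1 and ejects 4. So w(6) = 4. P is now [[2, 5, 7], [3], [6]].
Step i=5: Q has 5 at row 1, column 3; remove that cell from P, ejecting 7. So w(5) = 7. P is now [[2, 5], [3], [6]].
Step i=4: Q has 4 at row 3, column 1; remove 6 from row 3 of P and reverse-bump: 6 enters row 2 and ejects 3; 3 enters row 1 and ejects 2. So w(4) = 2. P is now [[3, 5], [6]].
Step i=3: Q has 3 at row 1, column 2; remove that cell from P, ejecting 5. So w(3) = 5. P is now [[3], [6]].
Step i=2: Q has 2 at row 2, column 1; remove 6 from row 2 of P and reverse-bump: 6 enters row 1 and ejects 3. So w(2) = 3. P is now [[6]].
Step i=1: Q has 1 at row 1, column 1; remove that cell from P, ejecting 6. So w(1) = 6. P is now [].

So w = 6 3 5 2 7 4 1.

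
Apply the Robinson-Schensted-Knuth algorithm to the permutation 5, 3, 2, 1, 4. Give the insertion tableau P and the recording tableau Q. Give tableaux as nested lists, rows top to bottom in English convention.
P = [[1, 4], [2], [3], [5]], Q = [[1, 5], [2], [3], [4]]

Insert each entry of the permutation into P by Schensted row insertion, recording in Q the position of each new cell.

Insert 5: appended to row 1. P = [[5]].
Insert 3: 3 bumps 5 from row 1; 5 starts row 2. P = [[3], [5]].
Insert 2: 2 bumps 3 from row 1; 3 bumps 5 from row 2; 5 starts row 3. P = [[2], [3], [5]].
Insert 1: 1 bumps 2 from row 1; 2 bumps 3 from row 2; 3 bumps 5 from row 3; 5 starts row 4. P = [[1], [2], [3], [5]].
Insert 4: appended to row 1. P = [[1, 4], [2], [3], [5]].

So P = [[1, 4], [2], [3], [5]], Q = [[1, 5], [2], [3], [4]].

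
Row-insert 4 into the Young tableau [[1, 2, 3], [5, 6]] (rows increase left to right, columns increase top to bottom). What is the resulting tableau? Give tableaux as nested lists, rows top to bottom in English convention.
4 is larger than every entry of row 1, so it is appended to row 1. The new tableau is [[1, 2, 3, 4], [5, 6]].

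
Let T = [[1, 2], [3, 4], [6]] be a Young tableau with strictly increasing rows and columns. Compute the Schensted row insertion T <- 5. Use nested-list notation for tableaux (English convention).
5 is larger than every entry of row 1, so it is appended to row 1. The new tableau is [[1, 2, 5], [3, 4], [6]].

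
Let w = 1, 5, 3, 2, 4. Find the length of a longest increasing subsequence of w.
3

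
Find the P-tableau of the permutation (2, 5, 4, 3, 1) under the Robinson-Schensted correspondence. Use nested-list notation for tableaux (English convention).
P = [[1, 3], [2], [4], [5]]

Insert 2: appended to row 1. P = [[2]].
Insert 5: appended to row 1. P = [[2, 5]].
Insert 4: 4 bumps 5 from row 1; 5 starts row 2. P = [[2, 4], [5]].
Insert 3: 3 bumps 4 from row 1; 4 bumps 5 from row 2; 5 starts row 3. P = [[2, 3], [4], [5]].
Insert 1: 1 bumps 2 from row 1; 2 bumps 4 from row 2; 4 bumps 5 from row 3; 5 starts row 4. P = [[1, 3], [2], [4], [5]].

So P = [[1, 3], [2], [4], [5]].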